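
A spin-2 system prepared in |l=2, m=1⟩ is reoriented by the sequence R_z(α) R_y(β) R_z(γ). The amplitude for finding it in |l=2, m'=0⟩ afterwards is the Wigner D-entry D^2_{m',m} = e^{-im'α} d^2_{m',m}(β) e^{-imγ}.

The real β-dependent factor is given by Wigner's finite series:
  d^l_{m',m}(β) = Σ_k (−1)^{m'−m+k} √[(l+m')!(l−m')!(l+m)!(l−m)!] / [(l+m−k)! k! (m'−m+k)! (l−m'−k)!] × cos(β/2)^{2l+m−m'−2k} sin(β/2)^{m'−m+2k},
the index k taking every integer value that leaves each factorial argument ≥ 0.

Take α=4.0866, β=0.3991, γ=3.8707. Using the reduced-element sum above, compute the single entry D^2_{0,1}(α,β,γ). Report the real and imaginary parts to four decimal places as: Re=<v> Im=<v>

Re=-0.3270 Im=0.2921

D^2_{0,1}(4.0866,0.3991,3.8707) = e^{-i·0·4.0866}·d^2_{0,1}(0.3991)·e^{-i·1·3.8707}. Compute d first:
c=cos(0.3991/2)=0.980156, s=sin(0.3991/2)=0.198228; N=√[2·2·6·1]=4.898979
k∈{1,2} keeps every argument non-negative
  k=1: (−1)^0·4.8990/(2)·0.9802^3·0.1982^1 = +0.457222
  k=2: (−1)^1·4.8990/(2)·0.9802^1·0.1982^3 = -0.018701
d^2_{0,1}(0.3991) = +0.457222 -0.018701 = +0.438520
Phases: e^{-i·(0)·4.0866}=+1.000000+0.000000i, e^{-i·(1)·3.8707}=-0.745769+0.666204i ⇒ D=-0.327035+0.292144i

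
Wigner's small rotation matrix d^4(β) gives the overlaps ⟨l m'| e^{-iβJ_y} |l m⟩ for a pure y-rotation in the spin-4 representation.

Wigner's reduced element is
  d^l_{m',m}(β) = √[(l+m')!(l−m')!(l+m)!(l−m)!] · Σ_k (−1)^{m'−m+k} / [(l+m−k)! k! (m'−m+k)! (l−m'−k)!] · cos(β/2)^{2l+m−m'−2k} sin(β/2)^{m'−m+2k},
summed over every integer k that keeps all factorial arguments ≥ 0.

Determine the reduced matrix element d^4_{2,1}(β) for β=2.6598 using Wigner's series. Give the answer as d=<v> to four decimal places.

d^4_{2,1}(β=2.6598) via Wigner's sum:
With c≡cos(β/2)=0.238573 and s≡sin(β/2)=0.971125, N=[720·2·120·6]^{1/2}=1018.233765
k∈{0,1,2} keeps every argument non-negative
  k=0: (−1)^1·1018.2338/(240)·0.2386^7·0.9711^1 = -0.000181
  k=1: (−1)^2·1018.2338/(48)·0.2386^5·0.9711^3 = +0.015015
  k=2: (−1)^3·1018.2338/(72)·0.2386^3·0.9711^5 = -0.165865
d^4_{2,1}(2.6598) = -0.000181 +0.015015 -0.165865 = -0.151031

d=-0.1510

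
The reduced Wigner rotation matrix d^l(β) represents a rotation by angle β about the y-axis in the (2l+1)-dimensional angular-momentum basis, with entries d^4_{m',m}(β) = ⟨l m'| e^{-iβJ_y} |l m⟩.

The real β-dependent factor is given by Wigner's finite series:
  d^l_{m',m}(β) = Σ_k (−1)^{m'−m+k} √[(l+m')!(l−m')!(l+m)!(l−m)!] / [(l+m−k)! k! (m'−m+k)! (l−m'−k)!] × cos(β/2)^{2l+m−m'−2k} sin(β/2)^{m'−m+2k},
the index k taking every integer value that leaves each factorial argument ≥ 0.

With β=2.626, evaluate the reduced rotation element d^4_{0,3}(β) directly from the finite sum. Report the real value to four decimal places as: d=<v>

d^4_{0,3}(β=2.626) via Wigner's sum:
c=cos(2.626/2)=0.254950, s=sin(2.626/2)=0.966954; N=√[24·24·5040·1]=1703.830978
The bounds max(0,m−m')=3 and min(l+m,l−m')=4 give 2 terms
  k=3: (−1)^0·1703.8310/(144)·0.2550^5·0.9670^3 = +0.011523
  k=4: (−1)^1·1703.8310/(144)·0.2550^3·0.9670^5 = -0.165753
d^4_{0,3}(2.626) = +0.011523 -0.165753 = -0.154230

d=-0.1542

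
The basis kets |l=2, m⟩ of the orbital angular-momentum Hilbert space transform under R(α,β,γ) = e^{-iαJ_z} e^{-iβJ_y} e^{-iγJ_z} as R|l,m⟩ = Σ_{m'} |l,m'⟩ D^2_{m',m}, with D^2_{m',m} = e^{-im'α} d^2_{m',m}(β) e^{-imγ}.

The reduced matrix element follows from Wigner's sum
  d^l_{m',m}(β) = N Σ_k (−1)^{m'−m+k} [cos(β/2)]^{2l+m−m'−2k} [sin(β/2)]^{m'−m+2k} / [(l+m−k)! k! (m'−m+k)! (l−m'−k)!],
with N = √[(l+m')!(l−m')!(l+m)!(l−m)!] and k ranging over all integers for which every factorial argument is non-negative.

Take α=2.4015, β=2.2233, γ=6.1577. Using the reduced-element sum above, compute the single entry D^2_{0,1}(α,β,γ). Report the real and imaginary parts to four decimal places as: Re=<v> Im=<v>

Re=-0.5862 Im=-0.0740

First d^2_{0,1}(β=2.2233), then the phase factors e^{-i(0)α} and e^{-i(1)γ}:
Half-angle: c=0.443183, s=0.896431. N=√(2·2·6·1)=4.898979
k: max(0,(1)−(0))=1 … min(2+(1),2−(0))=2
  k=1: (−1)^0·4.8990/(2)·0.4432^3·0.8964^1 = +0.191136
  k=2: (−1)^1·4.8990/(2)·0.4432^1·0.8964^3 = -0.782005
d^2_{0,1}(2.2233) = +0.191136 -0.782005 = -0.590869
Attach z-rotation phases: D = e^{-i(0)(2.4015)}·(-0.590869)·e^{-i(1)(6.1577)} = -0.586223-0.073951i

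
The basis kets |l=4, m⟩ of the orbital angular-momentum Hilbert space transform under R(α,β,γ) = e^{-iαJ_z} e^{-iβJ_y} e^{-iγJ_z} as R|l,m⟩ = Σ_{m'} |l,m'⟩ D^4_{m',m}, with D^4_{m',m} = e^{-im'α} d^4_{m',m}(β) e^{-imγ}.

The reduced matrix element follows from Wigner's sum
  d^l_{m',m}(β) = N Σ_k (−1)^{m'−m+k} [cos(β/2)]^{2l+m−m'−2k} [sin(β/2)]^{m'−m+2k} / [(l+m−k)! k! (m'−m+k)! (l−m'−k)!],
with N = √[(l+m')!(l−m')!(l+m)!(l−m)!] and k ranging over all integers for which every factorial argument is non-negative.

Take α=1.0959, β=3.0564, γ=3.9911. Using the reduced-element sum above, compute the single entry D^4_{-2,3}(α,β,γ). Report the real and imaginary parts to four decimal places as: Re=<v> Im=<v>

Split into d^4_{-2,3}(β=3.0564) × two z-phases.
Half-angle: c=0.042583, s=0.999093. N=√(2·720·5040·1)=2693.993318
k∈{5,6} keeps every argument non-negative
  k=5: (−1)^0·2693.9933/(240)·0.0426^3·0.9991^5 = +0.000863
  k=6: (−1)^1·2693.9933/(720)·0.0426^1·0.9991^7 = -0.158324
d^4_{-2,3}(3.0564) = +0.000863 -0.158324 = -0.157461
Phases: e^{-i·(-2)·1.0959}=-0.581852+0.813295i, e^{-i·(3)·3.9911}=+0.829228+0.558910i ⇒ D=+0.147548-0.054986i

Re=0.1475 Im=-0.0550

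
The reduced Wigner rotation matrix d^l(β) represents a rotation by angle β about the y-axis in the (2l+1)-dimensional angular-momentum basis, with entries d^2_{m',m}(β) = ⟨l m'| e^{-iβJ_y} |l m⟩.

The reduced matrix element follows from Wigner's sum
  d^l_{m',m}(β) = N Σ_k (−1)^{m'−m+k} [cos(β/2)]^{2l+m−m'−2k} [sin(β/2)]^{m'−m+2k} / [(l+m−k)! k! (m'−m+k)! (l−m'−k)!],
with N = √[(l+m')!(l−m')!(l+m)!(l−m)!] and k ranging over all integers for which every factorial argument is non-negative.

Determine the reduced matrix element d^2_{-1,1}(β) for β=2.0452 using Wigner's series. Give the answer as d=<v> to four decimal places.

d^2_{-1,1}(β=2.0452) via Wigner's sum:
Half-angle: c=0.521149, s=0.853466. N=√(1·6·6·1)=6.000000
The bounds max(0,m−m')=2 and min(l+m,l−m')=3 give 2 terms
  k=2: (−1)^0·6.0000/(2)·0.5211^2·0.8535^2 = +0.593495
  k=3: (−1)^1·6.0000/(6)·0.5211^0·0.8535^4 = -0.530572
d^2_{-1,1}(2.0452) = +0.593495 -0.530572 = +0.062922

d=0.0629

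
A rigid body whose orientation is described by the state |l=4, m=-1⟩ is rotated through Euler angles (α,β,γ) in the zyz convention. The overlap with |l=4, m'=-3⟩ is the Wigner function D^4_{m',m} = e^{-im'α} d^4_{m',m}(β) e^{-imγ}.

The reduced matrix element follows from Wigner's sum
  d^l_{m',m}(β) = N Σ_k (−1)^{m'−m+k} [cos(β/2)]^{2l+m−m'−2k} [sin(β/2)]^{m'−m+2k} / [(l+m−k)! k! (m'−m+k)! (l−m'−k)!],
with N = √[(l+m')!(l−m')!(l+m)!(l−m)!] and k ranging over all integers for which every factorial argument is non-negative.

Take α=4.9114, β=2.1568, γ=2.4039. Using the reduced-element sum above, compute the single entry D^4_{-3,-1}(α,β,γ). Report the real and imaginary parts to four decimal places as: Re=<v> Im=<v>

D^4_{-3,-1}(4.9114,2.1568,2.4039) = e^{-i·-3·4.9114}·d^4_{-3,-1}(2.1568)·e^{-i·-1·2.4039}. Compute d first:
c=cos(2.1568/2)=0.472739, s=sin(2.1568/2)=0.881203; N=√[1·5040·6·120]=1904.940944
Admissible k: 2..3 (factorial args all ≥0)
  k=2: (−1)^0·1904.9409/(240)·0.4727^6·0.8812^2 = +0.068794
  k=3: (−1)^1·1904.9409/(144)·0.4727^4·0.8812^4 = -0.398389
d^4_{-3,-1}(2.1568) = +0.068794 -0.398389 = -0.329595
Attach z-rotation phases: D = e^{-i(-3)(4.9114)}·(-0.329595)·e^{-i(-1)(2.4039)} = +0.046208+0.326340i

Re=0.0462 Im=0.3263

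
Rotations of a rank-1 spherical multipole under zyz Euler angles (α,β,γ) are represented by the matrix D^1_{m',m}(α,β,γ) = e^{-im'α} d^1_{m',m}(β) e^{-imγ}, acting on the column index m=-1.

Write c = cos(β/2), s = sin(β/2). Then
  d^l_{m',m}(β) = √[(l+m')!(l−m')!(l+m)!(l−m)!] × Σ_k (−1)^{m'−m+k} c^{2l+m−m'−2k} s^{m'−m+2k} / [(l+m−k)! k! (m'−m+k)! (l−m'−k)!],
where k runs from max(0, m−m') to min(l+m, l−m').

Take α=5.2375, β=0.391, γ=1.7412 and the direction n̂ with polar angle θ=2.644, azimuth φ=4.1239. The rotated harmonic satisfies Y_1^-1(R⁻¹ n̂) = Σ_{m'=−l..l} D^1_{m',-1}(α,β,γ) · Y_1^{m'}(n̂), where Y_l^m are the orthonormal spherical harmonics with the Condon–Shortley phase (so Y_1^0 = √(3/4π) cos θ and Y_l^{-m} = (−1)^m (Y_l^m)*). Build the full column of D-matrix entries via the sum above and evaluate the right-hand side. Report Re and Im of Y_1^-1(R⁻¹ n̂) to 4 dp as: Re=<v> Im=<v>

Re=-0.1769 Im=0.1553

Need the full column D^1_{m',-1} for m'=−1..1 at α=5.2375, β=0.391, γ=1.7412.
cos(β/2)=0.980951, sin(β/2)=0.194257
d^1_{-1,-1}: single k=0 term ⇒ +0.962264;  D = +0.738753+0.616600i
d^1_{0,-1}: single k=0 term ⇒ -0.269488;  D = +0.045700-0.265585i
d^1_{1,-1}: single k=0 term ⇒ +0.037736;  D = -0.035387+0.013106i
Y_1^{m'}(θ=2.644,φ=4.1239) and Σ D·Y over m':
  (+0.7388+0.6166i)·(-0.0915+0.1372i)  (+0.0457-0.2656i)·(-0.4294+0.0000i)  (-0.0354+0.0131i)·(+0.0915+0.1372i)
Y_1^-1(R⁻¹ n̂) = -0.176862+0.155264i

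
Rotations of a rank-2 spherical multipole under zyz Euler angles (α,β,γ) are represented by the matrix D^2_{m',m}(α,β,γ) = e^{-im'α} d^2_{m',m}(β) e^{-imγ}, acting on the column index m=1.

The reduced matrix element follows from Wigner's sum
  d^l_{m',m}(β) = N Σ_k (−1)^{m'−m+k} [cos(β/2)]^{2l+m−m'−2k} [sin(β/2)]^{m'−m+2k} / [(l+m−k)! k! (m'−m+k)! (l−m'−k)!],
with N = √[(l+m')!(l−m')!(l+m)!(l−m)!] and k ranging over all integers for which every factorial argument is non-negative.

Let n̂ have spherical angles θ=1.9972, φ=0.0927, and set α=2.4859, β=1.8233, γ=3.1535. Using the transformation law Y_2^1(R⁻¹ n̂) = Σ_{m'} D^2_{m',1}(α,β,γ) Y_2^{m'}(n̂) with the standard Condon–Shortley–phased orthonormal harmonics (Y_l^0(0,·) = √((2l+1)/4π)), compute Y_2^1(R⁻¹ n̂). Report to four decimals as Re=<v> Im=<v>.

Re=-0.2347 Im=0.2626

Need the full column D^2_{m',1} for m'=−2..2 at α=2.4859, β=1.8233, γ=3.1535.
cos(β/2)=0.612442, sin(β/2)=0.790515
d^2_{-2,1}: single k=3 term ⇒ +0.605098;  D = -0.148240+0.586659i
d^2_{-1,1}: k∈[2..3] ⇒ +0.703189 -0.390518 = +0.312671;  D = +0.245544-0.193576i
d^2_{0,1}: k∈[1..2] ⇒ +0.444817 -0.741091 = -0.296274;  D = +0.296253-0.003528i
d^2_{1,1}: k∈[0..1] ⇒ +0.140689 -0.703189 = -0.562500;  D = -0.449904-0.337628i
d^2_{2,1}: single k=0 term ⇒ -0.363192;  D = +0.097336+0.349905i
Y_2^{m'}(θ=1.9972,φ=0.0927) and Σ D·Y over m':
  (-0.1482+0.5867i)·(+0.3147-0.0590i)  (+0.2455-0.1936i)·(-0.2897+0.0269i)  (+0.2963-0.0035i)·(-0.1535+0.0000i)  (-0.4499-0.3376i)·(+0.2897+0.0269i)  (+0.0973+0.3499i)·(+0.3147+0.0590i)
Y_2^1(R⁻¹ n̂) = -0.234673+0.262552i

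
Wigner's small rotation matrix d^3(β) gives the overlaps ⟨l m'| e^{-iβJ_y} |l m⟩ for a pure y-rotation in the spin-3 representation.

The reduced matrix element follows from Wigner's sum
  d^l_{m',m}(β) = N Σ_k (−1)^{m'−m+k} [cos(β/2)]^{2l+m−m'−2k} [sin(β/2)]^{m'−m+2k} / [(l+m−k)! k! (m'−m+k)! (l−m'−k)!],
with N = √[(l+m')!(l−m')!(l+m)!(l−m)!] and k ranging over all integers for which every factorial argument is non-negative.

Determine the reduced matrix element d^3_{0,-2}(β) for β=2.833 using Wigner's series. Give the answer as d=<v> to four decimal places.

d=-0.1203

d^3_{0,-2}(β=2.833) via Wigner's sum:
c=cos(2.833/2)=0.153685, s=sin(2.833/2)=0.988120; N=√[6·6·1·120]=65.726707
The bounds max(0,m−m')=0 and min(l+m,l−m')=1 give 2 terms
  k=0: (−1)^2·65.7267/(12)·0.1537^4·0.9881^2 = +0.002983
  k=1: (−1)^3·65.7267/(12)·0.1537^2·0.9881^4 = -0.123328
d^3_{0,-2}(2.833) = +0.002983 -0.123328 = -0.120345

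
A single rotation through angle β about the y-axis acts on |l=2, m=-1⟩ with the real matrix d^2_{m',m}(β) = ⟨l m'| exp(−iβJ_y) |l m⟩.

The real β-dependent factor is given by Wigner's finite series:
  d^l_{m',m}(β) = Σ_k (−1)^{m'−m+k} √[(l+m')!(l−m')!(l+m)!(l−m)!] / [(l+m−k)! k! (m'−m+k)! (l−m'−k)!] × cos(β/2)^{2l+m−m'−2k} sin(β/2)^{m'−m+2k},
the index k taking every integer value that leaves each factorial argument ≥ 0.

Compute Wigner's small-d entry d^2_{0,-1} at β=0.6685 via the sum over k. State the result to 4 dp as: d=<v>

d=-0.5957

d^2_{0,-1}(β=0.6685) via Wigner's sum:
c=cos(0.6685/2)=0.944657, s=sin(0.6685/2)=0.328061; N=√[2·2·1·6]=4.898979
k∈{0,1} keeps every argument non-negative
  k=0: (−1)^1·4.8990/(2)·0.9447^3·0.3281^1 = -0.677410
  k=1: (−1)^2·4.8990/(2)·0.9447^1·0.3281^3 = +0.081698
d^2_{0,-1}(0.6685) = -0.677410 +0.081698 = -0.595712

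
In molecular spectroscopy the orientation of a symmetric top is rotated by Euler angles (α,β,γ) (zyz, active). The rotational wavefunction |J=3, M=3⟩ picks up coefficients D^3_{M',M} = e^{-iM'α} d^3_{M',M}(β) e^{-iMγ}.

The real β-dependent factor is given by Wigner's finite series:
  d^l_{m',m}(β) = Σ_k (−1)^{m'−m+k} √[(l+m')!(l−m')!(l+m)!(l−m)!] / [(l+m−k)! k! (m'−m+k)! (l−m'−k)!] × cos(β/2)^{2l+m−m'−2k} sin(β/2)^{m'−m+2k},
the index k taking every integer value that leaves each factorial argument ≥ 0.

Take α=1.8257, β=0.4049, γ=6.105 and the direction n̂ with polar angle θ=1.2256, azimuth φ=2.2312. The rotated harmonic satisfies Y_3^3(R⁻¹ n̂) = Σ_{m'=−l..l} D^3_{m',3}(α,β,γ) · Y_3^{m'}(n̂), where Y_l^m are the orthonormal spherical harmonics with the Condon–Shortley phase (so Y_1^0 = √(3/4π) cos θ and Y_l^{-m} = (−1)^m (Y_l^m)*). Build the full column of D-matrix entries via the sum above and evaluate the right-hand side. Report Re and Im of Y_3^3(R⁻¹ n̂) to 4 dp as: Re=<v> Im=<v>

Need the full column D^3_{m',3} for m'=−3..3 at α=1.8257, β=0.4049, γ=6.105.
cos(β/2)=0.979577, sin(β/2)=0.201070
d^3_{-3,3}: single k=6 term ⇒ +0.000066;  D = +0.000064-0.000018i
d^3_{-2,3}: single k=5 term ⇒ +0.000789;  D = -0.000396-0.000682i
d^3_{-1,3}: single k=4 term ⇒ +0.006075;  D = -0.004313+0.004278i
d^3_{0,3}: single k=3 term ⇒ +0.034172;  D = +0.029405+0.017409i
d^3_{1,3}: single k=2 term ⇒ +0.144176;  D = +0.039796-0.138575i
d^3_{2,3}: single k=1 term ⇒ +0.444238;  D = -0.444102-0.010993i
d^3_{3,3}: single k=0 term ⇒ +0.883550;  D = +0.201563+0.860252i
Y_3^{m'}(θ=1.2256,φ=2.2312) and Σ D·Y over m':
  (+0.0001-0.0000i)·(+0.3188-0.1387i)  (-0.0004-0.0007i)·(-0.0758+0.2967i)  (-0.0043+0.0043i)·(+0.0798+0.1027i)  (+0.0294+0.0174i)·(-0.3065+0.0000i)  (+0.0398-0.1386i)·(-0.0798+0.1027i)  (-0.4441-0.0110i)·(-0.0758-0.2967i)  (+0.2016+0.8603i)·(-0.3188-0.1387i)
Y_3^3(R⁻¹ n̂) = +0.086961-0.159976i

Re=0.0870 Im=-0.1600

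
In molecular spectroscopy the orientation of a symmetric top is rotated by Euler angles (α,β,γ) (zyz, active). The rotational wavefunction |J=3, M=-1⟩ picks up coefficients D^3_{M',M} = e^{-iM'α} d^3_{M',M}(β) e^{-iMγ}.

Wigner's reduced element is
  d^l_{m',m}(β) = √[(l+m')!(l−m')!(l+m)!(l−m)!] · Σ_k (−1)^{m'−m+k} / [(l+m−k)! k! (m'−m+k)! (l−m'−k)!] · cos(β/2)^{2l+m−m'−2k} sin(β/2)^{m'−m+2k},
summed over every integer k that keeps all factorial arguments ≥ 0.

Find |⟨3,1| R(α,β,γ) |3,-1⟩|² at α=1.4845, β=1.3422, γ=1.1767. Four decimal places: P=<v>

P=0.0388

D^3_{1,-1}(1.4845,1.3422,1.1767) = e^{-i·1·1.4845}·d^3_{1,-1}(1.3422)·e^{-i·-1·1.1767}. Compute d first:
Half-angle: c=0.783138, s=0.621848. N=√(24·2·2·24)=48.000000
The bounds max(0,m−m')=0 and min(l+m,l−m')=2 give 3 terms
  k=0: (−1)^2·48.0000/(8)·0.7831^4·0.6218^2 = +0.872716
  k=1: (−1)^3·48.0000/(6)·0.7831^2·0.6218^4 = -0.733674
  k=2: (−1)^4·48.0000/(48)·0.7831^0·0.6218^6 = +0.057824
d^3_{1,-1}(1.3422) = +0.872716 -0.733674 +0.057824 = +0.196865
|D^3_{1,-1}|² = |d^3_{1,-1}(β)|² = (+0.196865)² = 0.038756 (the z-rotation phases have unit modulus)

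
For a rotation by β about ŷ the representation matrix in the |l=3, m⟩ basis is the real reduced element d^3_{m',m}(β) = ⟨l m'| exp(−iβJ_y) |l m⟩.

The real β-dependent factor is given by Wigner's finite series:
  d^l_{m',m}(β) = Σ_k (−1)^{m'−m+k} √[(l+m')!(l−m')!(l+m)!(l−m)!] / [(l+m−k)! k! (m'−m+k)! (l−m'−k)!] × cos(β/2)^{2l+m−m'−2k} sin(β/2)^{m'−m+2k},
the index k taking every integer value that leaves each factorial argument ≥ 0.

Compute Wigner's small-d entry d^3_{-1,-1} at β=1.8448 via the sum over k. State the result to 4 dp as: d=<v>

d=0.2557

d^3_{-1,-1}(β=1.8448) via Wigner's sum:
Half-angle: c=0.603909, s=0.797053. N=√(2·24·2·24)=48.000000
k∈{0,1,2} keeps every argument non-negative
  k=0: (−1)^0·48.0000/(48)·0.6039^6·0.7971^0 = +0.048510
  k=1: (−1)^1·48.0000/(6)·0.6039^4·0.7971^2 = -0.676006
  k=2: (−1)^2·48.0000/(8)·0.6039^2·0.7971^4 = +0.883169
d^3_{-1,-1}(1.8448) = +0.048510 -0.676006 +0.883169 = +0.255672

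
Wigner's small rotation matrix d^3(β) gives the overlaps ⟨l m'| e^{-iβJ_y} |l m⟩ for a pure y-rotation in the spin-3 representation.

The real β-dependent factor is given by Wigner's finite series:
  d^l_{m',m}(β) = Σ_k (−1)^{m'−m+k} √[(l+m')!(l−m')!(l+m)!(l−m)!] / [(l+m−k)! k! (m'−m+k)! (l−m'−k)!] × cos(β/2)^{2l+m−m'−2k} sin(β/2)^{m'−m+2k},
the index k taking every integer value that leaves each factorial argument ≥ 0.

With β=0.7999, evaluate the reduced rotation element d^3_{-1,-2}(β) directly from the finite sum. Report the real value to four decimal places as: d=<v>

d^3_{-1,-2}(β=0.7999) via Wigner's sum:
With c≡cos(β/2)=0.921080 and s≡sin(β/2)=0.389372, N=[2·24·1·120]^{1/2}=75.894664
The bounds max(0,m−m')=0 and min(l+m,l−m')=1 give 2 terms
  k=0: (−1)^1·75.8947/(24)·0.9211^5·0.3894^1 = -0.816306
  k=1: (−1)^2·75.8947/(12)·0.9211^3·0.3894^3 = +0.291755
d^3_{-1,-2}(0.7999) = -0.816306 +0.291755 = -0.524551

d=-0.5246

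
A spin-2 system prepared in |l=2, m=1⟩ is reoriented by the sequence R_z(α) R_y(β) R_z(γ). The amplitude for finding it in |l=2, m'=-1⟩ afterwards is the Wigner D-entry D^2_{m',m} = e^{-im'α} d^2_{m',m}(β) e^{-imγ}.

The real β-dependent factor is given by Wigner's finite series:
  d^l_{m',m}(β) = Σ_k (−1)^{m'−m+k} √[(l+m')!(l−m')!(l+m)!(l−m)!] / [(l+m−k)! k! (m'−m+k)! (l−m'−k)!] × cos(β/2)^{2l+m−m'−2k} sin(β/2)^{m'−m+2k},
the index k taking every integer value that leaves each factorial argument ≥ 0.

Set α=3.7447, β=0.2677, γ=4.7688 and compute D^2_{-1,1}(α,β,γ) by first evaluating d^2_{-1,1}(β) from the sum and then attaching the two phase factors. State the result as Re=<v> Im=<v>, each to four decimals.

Re=0.0271 Im=-0.0446

Split into d^2_{-1,1}(β=0.2677) × two z-phases.
Half-angle: c=0.991055, s=0.133451. N=√(1·6·6·1)=6.000000
k∈{2,3} keeps every argument non-negative
  k=2: (−1)^0·6.0000/(2)·0.9911^2·0.1335^2 = +0.052476
  k=3: (−1)^1·6.0000/(6)·0.9911^0·0.1335^4 = -0.000317
d^2_{-1,1}(0.2677) = +0.052476 -0.000317 = +0.052159
Phases: e^{-i·(-1)·3.7447}=-0.823577-0.567204i, e^{-i·(1)·4.7688}=+0.056381+0.998409i ⇒ D=+0.027116-0.044556i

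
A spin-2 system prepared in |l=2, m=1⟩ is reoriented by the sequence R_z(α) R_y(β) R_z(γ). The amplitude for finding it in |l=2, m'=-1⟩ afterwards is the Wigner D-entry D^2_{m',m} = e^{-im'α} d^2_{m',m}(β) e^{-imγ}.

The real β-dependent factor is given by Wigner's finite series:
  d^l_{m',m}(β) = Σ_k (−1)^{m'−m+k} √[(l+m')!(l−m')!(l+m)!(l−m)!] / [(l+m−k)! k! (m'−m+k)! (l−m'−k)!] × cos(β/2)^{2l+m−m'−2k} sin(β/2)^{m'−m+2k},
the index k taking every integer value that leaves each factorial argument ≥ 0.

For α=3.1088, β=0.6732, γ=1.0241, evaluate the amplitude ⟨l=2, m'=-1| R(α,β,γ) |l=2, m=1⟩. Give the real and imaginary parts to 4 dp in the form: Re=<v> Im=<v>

Re=-0.1375 Im=0.2435

Split into d^2_{-1,1}(β=0.6732) × two z-phases.
c=cos(0.6732/2)=0.943883, s=sin(0.6732/2)=0.330280; N=√[1·6·6·1]=6.000000
k: max(0,(1)−(-1))=2 … min(2+(1),2−(-1))=3
  k=2: (−1)^0·6.0000/(2)·0.9439^2·0.3303^2 = +0.291556
  k=3: (−1)^1·6.0000/(6)·0.9439^0·0.3303^4 = -0.011899
d^2_{-1,1}(0.6732) = +0.291556 -0.011899 = +0.279656
D = (-0.999462+0.032787i)·(+0.279656)·(+0.519868-0.854247i) = -0.137474+0.243534i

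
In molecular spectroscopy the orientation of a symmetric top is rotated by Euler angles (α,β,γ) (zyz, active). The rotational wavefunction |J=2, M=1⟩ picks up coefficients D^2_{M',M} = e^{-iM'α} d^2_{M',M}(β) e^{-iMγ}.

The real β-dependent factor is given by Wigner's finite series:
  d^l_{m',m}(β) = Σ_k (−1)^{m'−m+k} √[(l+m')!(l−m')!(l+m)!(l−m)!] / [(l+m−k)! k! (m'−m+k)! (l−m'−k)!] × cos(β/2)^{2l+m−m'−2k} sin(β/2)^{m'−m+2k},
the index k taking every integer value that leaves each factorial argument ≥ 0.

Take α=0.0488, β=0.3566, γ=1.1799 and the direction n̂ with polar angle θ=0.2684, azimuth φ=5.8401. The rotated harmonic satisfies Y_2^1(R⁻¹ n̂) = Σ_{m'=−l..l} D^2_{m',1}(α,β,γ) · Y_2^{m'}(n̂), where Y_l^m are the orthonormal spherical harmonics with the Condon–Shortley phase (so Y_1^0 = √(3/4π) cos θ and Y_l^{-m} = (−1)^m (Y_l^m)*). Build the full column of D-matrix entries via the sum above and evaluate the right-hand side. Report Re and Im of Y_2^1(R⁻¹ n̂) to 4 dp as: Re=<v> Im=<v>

Need the full column D^2_{m',1} for m'=−2..2 at α=0.0488, β=0.3566, γ=1.1799.
cos(β/2)=0.984147, sin(β/2)=0.177357
d^2_{-2,1}: single k=3 term ⇒ +0.010981;  D = +0.005153-0.009696i
d^2_{-1,1}: k∈[2..3] ⇒ +0.091398 -0.000989 = +0.090409;  D = +0.038484-0.081809i
d^2_{0,1}: k∈[1..2] ⇒ +0.414098 -0.013449 = +0.400649;  D = +0.152654-0.370427i
d^2_{1,1}: k∈[0..1] ⇒ +0.938079 -0.091398 = +0.846681;  D = +0.284030-0.797618i
d^2_{2,1}: single k=0 term ⇒ -0.338109;  D = -0.097751+0.323671i
Y_2^{m'}(θ=0.2684,φ=5.8401) and Σ D·Y over m':
  (+0.0052-0.0097i)·(+0.0172+0.0210i)  (+0.0385-0.0818i)·(+0.1785+0.0847i)  (+0.1527-0.3704i)·(+0.5642+0.0000i)  (+0.2840-0.7976i)·(-0.1785+0.0847i)  (-0.0978+0.3237i)·(+0.0172-0.0210i)
Y_2^1(R⁻¹ n̂) = +0.122217-0.046395i

Re=0.1222 Im=-0.0464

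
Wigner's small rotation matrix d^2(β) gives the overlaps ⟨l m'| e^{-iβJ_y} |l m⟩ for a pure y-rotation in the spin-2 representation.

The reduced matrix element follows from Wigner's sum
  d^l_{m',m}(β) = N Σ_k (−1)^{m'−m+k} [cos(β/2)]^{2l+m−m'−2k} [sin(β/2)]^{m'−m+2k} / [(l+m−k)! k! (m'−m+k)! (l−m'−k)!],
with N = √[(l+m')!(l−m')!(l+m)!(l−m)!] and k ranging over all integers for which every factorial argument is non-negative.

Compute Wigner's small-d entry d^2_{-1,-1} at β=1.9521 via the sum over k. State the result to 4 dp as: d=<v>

d=-0.5476

d^2_{-1,-1}(β=1.9521) via Wigner's sum:
With c≡cos(β/2)=0.560299 and s≡sin(β/2)=0.828291, N=[1·6·1·6]^{1/2}=6.000000
The bounds max(0,m−m')=0 and min(l+m,l−m')=1 give 2 terms
  k=0: (−1)^0·6.0000/(6)·0.5603^4·0.8283^0 = +0.098555
  k=1: (−1)^1·6.0000/(2)·0.5603^2·0.8283^2 = -0.646139
d^2_{-1,-1}(1.9521) = +0.098555 -0.646139 = -0.547584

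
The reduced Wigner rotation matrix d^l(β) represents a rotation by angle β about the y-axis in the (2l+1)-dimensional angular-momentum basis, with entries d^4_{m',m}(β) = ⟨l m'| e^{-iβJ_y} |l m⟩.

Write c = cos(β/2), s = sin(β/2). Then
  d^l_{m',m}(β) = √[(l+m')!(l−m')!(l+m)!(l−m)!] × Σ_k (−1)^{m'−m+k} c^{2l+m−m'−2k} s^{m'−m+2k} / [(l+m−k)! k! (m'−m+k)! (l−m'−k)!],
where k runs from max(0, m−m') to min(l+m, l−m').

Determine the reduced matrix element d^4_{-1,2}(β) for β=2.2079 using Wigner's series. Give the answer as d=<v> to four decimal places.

d^4_{-1,2}(β=2.2079) via Wigner's sum:
Half-angle: c=0.450072, s=0.892992. N=√(6·120·720·2)=1018.233765
The bounds max(0,m−m')=3 and min(l+m,l−m')=5 give 3 terms
  k=3: (−1)^0·1018.2338/(72)·0.4501^5·0.8930^3 = +0.185981
  k=4: (−1)^1·1018.2338/(48)·0.4501^3·0.8930^5 = -1.098225
  k=5: (−1)^2·1018.2338/(240)·0.4501^1·0.8930^7 = +0.864673
d^4_{-1,2}(2.2079) = +0.185981 -1.098225 +0.864673 = -0.047571

d=-0.0476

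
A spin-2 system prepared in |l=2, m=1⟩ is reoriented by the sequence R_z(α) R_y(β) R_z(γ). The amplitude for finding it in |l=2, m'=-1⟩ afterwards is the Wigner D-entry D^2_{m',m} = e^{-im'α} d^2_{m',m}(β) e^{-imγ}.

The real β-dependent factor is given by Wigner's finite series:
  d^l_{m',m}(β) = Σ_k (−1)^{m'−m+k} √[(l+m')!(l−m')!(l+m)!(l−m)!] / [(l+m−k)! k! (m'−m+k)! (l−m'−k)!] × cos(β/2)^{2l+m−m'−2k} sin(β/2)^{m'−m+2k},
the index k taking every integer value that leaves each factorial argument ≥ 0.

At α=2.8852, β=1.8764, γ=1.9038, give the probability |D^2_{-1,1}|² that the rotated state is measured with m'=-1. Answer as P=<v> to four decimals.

Split into d^2_{-1,1}(β=1.8764) × two z-phases.
With c≡cos(β/2)=0.591241 and s≡sin(β/2)=0.806495, N=[1·6·6·1]^{1/2}=6.000000
k∈{2,3} keeps every argument non-negative
  k=2: (−1)^0·6.0000/(2)·0.5912^2·0.8065^2 = +0.682108
  k=3: (−1)^1·6.0000/(6)·0.5912^0·0.8065^4 = -0.423065
d^2_{-1,1}(1.8764) = +0.682108 -0.423065 = +0.259043
|D^2_{-1,1}|² = |d^2_{-1,1}(β)|² = (+0.259043)² = 0.067103 (the z-rotation phases have unit modulus)

P=0.0671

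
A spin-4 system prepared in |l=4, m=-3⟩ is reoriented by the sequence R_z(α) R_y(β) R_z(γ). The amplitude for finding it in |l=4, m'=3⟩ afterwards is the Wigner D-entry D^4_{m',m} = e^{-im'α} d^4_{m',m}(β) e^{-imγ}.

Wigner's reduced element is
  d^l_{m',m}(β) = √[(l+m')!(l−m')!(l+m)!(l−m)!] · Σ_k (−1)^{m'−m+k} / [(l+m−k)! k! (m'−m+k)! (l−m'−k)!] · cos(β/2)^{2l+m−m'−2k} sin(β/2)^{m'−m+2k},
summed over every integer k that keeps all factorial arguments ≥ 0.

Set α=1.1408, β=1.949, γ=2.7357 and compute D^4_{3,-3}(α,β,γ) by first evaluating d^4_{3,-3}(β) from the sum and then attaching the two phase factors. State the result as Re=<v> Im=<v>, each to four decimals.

Split into d^4_{3,-3}(β=1.949) × two z-phases.
Half-angle: c=0.561582, s=0.827421. N=√(5040·1·1·5040)=5040.000000
Admissible k: 0..1 (factorial args all ≥0)
  k=0: (−1)^6·5040.0000/(720)·0.5616^2·0.8274^6 = +0.708409
  k=1: (−1)^7·5040.0000/(5040)·0.5616^0·0.8274^8 = -0.219691
d^4_{3,-3}(1.949) = +0.708409 -0.219691 = +0.488717
Attach z-rotation phases: D = e^{-i(3)(1.1408)}·(+0.488717)·e^{-i(-3)(2.7357)} = +0.035309-0.487440i

Re=0.0353 Im=-0.4874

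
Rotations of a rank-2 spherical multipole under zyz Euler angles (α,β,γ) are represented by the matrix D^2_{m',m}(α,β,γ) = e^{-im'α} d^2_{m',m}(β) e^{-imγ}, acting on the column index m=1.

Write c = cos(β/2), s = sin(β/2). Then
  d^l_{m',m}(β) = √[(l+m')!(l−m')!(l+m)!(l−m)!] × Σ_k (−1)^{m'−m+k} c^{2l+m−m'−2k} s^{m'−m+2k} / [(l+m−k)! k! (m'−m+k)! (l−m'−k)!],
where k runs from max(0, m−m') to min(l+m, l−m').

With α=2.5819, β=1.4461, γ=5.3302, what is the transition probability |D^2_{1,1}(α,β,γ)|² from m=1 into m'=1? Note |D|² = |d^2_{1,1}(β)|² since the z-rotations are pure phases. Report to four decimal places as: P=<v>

P=0.1784

Split into d^2_{1,1}(β=1.4461) × two z-phases.
c=cos(1.4461/2)=0.749791, s=sin(1.4461/2)=0.661675; N=√[6·1·6·1]=6.000000
k∈{0,1} keeps every argument non-negative
  k=0: (−1)^0·6.0000/(6)·0.7498^4·0.6617^0 = +0.316054
  k=1: (−1)^1·6.0000/(2)·0.7498^2·0.6617^2 = -0.738398
d^2_{1,1}(1.4461) = +0.316054 -0.738398 = -0.422345
|D^2_{1,1}|² = |d^2_{1,1}(β)|² = (-0.422345)² = 0.178375 (the z-rotation phases have unit modulus)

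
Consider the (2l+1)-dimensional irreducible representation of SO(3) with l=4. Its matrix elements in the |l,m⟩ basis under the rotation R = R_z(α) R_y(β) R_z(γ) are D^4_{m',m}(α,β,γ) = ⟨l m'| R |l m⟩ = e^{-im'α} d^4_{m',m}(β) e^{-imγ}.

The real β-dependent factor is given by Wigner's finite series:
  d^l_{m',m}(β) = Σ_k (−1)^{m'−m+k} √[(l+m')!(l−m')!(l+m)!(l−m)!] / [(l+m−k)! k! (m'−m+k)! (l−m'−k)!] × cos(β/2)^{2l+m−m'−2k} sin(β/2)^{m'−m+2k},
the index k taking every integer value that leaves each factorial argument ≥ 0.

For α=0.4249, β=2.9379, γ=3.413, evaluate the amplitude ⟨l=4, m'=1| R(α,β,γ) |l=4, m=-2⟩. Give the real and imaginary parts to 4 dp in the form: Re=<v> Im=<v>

First d^4_{1,-2}(β=2.9379), then the phase factors e^{-i(1)α} and e^{-i(-2)γ}:
Half-angle: c=0.101670, s=0.994818. N=√(120·6·2·720)=1018.233765
k∈{0,1,2} keeps every argument non-negative
  k=0: (−1)^3·1018.2338/(72)·0.1017^5·0.9948^3 = -0.000151
  k=1: (−1)^4·1018.2338/(48)·0.1017^3·0.9948^5 = +0.021722
  k=2: (−1)^5·1018.2338/(240)·0.1017^1·0.9948^7 = -0.415946
d^4_{1,-2}(2.9379) = -0.000151 +0.021722 -0.415946 = -0.394374
Phases: e^{-i·(1)·0.4249}=+0.911080-0.412230i, e^{-i·(-2)·3.413}=+0.856258+0.516548i ⇒ D=-0.391636-0.046395i

Re=-0.3916 Im=-0.0464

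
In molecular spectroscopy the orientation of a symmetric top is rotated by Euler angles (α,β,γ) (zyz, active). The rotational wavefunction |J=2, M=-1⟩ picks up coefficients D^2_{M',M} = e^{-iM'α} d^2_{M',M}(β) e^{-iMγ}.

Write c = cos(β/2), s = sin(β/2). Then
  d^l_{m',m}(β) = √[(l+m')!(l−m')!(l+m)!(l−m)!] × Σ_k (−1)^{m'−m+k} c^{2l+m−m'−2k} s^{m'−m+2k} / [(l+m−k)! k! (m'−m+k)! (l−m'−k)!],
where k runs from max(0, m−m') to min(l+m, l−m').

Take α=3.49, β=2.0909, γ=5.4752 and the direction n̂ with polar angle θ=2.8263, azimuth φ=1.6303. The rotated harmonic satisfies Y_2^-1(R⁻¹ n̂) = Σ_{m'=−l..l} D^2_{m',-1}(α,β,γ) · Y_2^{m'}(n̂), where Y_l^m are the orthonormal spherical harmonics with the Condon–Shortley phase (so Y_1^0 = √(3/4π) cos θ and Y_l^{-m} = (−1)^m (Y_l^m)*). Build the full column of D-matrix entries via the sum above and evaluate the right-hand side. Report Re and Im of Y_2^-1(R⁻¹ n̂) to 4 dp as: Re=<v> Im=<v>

Re=0.2493 Im=-0.1293

Need the full column D^2_{m',-1} for m'=−2..2 at α=3.49, β=2.0909, γ=5.4752.
cos(β/2)=0.501513, sin(β/2)=0.865150
d^2_{-2,-1}: single k=1 term ⇒ +0.218257;  D = +0.216909-0.024214i
d^2_{-1,-1}: k∈[0..1] ⇒ +0.063260 -0.564766 = -0.501506;  D = +0.449469-0.222453i
d^2_{0,-1}: k∈[0..1] ⇒ -0.267309 +0.795485 = +0.528177;  D = +0.364947-0.381817i
d^2_{1,-1}: k∈[0..1] ⇒ +0.564766 -0.560230 = +0.004536;  D = -0.001826+0.004152i
d^2_{2,-1}: single k=0 term ⇒ -0.649511;  D = -0.042834+0.648097i
Y_2^{m'}(θ=2.8263,φ=1.6303) and Σ D·Y over m':
  (+0.2169-0.0242i)·(-0.0369+0.0044i)  (+0.4495-0.2225i)·(+0.0135+0.2274i)  (+0.3649-0.3818i)·(+0.5398+0.0000i)  (-0.0018+0.0042i)·(-0.0135+0.2274i)  (-0.0428+0.6481i)·(-0.0369-0.0044i)
Y_2^-1(R⁻¹ n̂) = +0.249287-0.129266i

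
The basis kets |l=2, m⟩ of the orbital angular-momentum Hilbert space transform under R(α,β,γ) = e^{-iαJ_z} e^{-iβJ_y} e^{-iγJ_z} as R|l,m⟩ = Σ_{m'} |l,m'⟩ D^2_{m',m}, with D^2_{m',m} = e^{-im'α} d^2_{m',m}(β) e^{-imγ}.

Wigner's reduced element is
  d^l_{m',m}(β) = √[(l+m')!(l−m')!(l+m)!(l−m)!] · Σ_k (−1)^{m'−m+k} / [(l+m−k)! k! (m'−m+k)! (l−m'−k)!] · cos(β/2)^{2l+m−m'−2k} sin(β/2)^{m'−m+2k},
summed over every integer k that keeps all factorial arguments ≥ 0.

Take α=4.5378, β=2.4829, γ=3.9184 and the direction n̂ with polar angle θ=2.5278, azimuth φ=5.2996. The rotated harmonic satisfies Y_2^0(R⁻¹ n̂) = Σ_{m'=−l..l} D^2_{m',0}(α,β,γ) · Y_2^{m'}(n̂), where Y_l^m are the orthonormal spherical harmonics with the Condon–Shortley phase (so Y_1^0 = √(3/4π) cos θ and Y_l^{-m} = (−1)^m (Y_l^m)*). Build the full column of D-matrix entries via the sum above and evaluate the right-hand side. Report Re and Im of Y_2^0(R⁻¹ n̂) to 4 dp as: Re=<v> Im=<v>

Re=0.4536 Im=0.0000

Need the full column D^2_{m',0} for m'=−2..2 at α=4.5378, β=2.4829, γ=3.9184.
cos(β/2)=0.323425, sin(β/2)=0.946254
d^2_{-2,0}: single k=2 term ⇒ +0.229423;  D = -0.215578+0.078491i
d^2_{-1,0}: k∈[1..2] ⇒ +0.078416 -0.671231 = -0.592815;  D = +0.102974+0.583803i
d^2_{0,0}: k∈[0..2] ⇒ +0.010942 -0.374646 +0.801735 = +0.438031;  D = +0.438031+0.000000i
d^2_{1,0}: k∈[0..1] ⇒ -0.078416 +0.671231 = +0.592815;  D = -0.102974+0.583803i
d^2_{2,0}: single k=0 term ⇒ +0.229423;  D = -0.215578-0.078491i
Y_2^{m'}(θ=2.5278,φ=5.2996) and Σ D·Y over m':
  (-0.2156+0.0785i)·(-0.0495+0.1182i)  (+0.1030+0.5838i)·(-0.2015-0.3028i)  (+0.4380+0.0000i)·(+0.3169+0.0000i)  (-0.1030+0.5838i)·(+0.2015-0.3028i)  (-0.2156-0.0785i)·(-0.0495-0.1182i)
Y_2^0(R⁻¹ n̂) = +0.453648-0.000000i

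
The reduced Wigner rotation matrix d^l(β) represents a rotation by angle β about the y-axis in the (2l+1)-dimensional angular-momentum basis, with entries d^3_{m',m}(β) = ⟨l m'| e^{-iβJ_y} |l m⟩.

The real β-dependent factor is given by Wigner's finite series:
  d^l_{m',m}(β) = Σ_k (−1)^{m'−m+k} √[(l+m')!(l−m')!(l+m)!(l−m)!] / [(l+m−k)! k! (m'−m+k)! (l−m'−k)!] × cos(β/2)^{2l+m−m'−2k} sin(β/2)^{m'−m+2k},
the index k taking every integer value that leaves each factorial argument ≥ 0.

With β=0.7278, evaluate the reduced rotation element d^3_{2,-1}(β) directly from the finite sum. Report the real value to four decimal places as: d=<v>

d=-0.2159

d^3_{2,-1}(β=0.7278) via Wigner's sum:
c=cos(0.7278/2)=0.934516, s=sin(0.7278/2)=0.355922; N=√[120·1·2·24]=75.894664
Admissible k: 0..1 (factorial args all ≥0)
  k=0: (−1)^3·75.8947/(12)·0.9345^3·0.3559^3 = -0.232730
  k=1: (−1)^4·75.8947/(24)·0.9345^1·0.3559^5 = +0.016879
d^3_{2,-1}(0.7278) = -0.232730 +0.016879 = -0.215851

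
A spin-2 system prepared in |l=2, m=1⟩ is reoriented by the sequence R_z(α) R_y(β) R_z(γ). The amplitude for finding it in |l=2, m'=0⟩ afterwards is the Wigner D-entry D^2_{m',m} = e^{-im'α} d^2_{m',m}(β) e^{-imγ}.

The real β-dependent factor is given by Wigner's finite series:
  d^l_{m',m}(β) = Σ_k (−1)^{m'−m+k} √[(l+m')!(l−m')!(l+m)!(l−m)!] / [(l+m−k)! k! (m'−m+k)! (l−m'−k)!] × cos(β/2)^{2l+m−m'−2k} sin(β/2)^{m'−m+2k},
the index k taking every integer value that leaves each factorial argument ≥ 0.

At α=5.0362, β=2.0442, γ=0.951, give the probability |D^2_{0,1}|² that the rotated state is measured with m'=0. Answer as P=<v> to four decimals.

P=0.2470

First d^2_{0,1}(β=2.0442), then the phase factors e^{-i(0)α} and e^{-i(1)γ}:
c=cos(2.0442/2)=0.521575, s=sin(2.0442/2)=0.853205; N=√[2·2·6·1]=4.898979
Admissible k: 1..2 (factorial args all ≥0)
  k=1: (−1)^0·4.8990/(2)·0.5216^3·0.8532^1 = +0.296538
  k=2: (−1)^1·4.8990/(2)·0.5216^1·0.8532^3 = -0.793511
d^2_{0,1}(2.0442) = +0.296538 -0.793511 = -0.496973
|D^2_{0,1}|² = |d^2_{0,1}(β)|² = (-0.496973)² = 0.246983 (the z-rotation phases have unit modulus)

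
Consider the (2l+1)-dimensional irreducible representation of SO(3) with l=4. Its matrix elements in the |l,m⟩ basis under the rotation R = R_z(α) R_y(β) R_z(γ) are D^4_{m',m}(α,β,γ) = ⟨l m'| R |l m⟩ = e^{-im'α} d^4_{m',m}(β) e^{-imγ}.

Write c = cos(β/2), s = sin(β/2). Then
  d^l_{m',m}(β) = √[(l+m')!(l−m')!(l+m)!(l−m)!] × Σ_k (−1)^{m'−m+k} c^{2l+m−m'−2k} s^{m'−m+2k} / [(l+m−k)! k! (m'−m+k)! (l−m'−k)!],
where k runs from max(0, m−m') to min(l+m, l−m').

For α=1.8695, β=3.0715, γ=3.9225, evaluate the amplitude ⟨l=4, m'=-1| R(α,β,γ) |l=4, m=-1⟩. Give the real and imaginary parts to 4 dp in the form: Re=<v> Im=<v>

Re=-0.0107 Im=0.0057

Split into d^4_{-1,-1}(β=3.0715) × two z-phases.
Half-angle: c=0.035039, s=0.999386. N=√(6·120·6·120)=720.000000
k∈{0,1,2,3} keeps every argument non-negative
  k=0: (−1)^0·720.0000/(720)·0.0350^8·0.9994^0 = +0.000000
  k=1: (−1)^1·720.0000/(48)·0.0350^6·0.9994^2 = -0.000000
  k=2: (−1)^2·720.0000/(24)·0.0350^4·0.9994^4 = +0.000045
  k=3: (−1)^3·720.0000/(72)·0.0350^2·0.9994^6 = -0.012232
d^4_{-1,-1}(3.0715) = +0.000000 -0.000000 +0.000045 -0.012232 = -0.012187
Attach z-rotation phases: D = e^{-i(-1)(1.8695)}·(-0.012187)·e^{-i(-1)(3.9225)} = -0.010746+0.005748i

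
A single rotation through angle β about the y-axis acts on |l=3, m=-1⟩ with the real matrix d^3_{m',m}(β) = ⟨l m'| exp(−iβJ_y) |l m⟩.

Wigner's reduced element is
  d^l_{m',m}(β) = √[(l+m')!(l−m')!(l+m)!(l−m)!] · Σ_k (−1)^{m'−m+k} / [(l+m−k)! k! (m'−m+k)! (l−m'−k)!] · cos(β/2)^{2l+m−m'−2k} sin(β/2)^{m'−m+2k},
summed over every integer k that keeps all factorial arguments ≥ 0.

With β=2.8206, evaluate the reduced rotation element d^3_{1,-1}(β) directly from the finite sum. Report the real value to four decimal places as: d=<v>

d^3_{1,-1}(β=2.8206) via Wigner's sum:
c=cos(2.8206/2)=0.159808, s=sin(2.8206/2)=0.987148; N=√[24·2·2·24]=48.000000
The bounds max(0,m−m')=0 and min(l+m,l−m')=2 give 3 terms
  k=0: (−1)^2·48.0000/(8)·0.1598^4·0.9871^2 = +0.003813
  k=1: (−1)^3·48.0000/(6)·0.1598^2·0.9871^4 = -0.194007
  k=2: (−1)^4·48.0000/(48)·0.1598^0·0.9871^6 = +0.925324
d^3_{1,-1}(2.8206) = +0.003813 -0.194007 +0.925324 = +0.735131

d=0.7351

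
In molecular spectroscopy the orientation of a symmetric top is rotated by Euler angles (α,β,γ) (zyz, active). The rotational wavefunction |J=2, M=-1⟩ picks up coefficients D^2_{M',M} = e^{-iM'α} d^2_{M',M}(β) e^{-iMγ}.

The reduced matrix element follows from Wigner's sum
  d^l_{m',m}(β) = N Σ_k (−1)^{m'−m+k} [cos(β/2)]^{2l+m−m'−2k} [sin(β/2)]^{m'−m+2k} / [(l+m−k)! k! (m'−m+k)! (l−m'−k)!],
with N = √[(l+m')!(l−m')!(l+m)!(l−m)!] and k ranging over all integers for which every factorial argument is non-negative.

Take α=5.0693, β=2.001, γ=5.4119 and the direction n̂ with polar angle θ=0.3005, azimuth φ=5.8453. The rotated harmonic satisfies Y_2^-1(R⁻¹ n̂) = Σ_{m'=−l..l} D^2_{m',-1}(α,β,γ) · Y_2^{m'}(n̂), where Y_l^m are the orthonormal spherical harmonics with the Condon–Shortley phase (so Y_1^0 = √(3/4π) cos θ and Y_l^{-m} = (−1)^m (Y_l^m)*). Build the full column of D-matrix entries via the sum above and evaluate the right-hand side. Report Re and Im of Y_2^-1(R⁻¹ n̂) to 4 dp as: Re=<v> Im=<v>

Re=0.1234 Im=-0.0954

Need the full column D^2_{m',-1} for m'=−2..2 at α=5.0693, β=2.001, γ=5.4119.
cos(β/2)=0.539882, sin(β/2)=0.841741
d^2_{-2,-1}: single k=1 term ⇒ +0.264913;  D = -0.261636+0.041542i
d^2_{-1,-1}: k∈[0..1] ⇒ +0.084956 -0.619548 = -0.534592;  D = +0.263014+0.465416i
d^2_{0,-1}: k∈[0..1] ⇒ -0.324451 +0.788696 = +0.464245;  D = +0.298901-0.355220i
d^2_{1,-1}: k∈[0..1] ⇒ +0.619548 -0.502012 = +0.117536;  D = +0.110706+0.039485i
d^2_{2,-1}: single k=0 term ⇒ -0.643967;  D = -0.009216-0.643902i
Y_2^{m'}(θ=0.3005,φ=5.8453) and Σ D·Y over m':
  (-0.2616+0.0415i)·(+0.0217+0.0260i)  (+0.2630+0.4654i)·(+0.1978+0.0926i)  (+0.2989-0.3552i)·(+0.5479+0.0000i)  (+0.1107+0.0395i)·(-0.1978+0.0926i)  (-0.0092-0.6439i)·(+0.0217-0.0260i)
Y_2^-1(R⁻¹ n̂) = +0.123442-0.095366i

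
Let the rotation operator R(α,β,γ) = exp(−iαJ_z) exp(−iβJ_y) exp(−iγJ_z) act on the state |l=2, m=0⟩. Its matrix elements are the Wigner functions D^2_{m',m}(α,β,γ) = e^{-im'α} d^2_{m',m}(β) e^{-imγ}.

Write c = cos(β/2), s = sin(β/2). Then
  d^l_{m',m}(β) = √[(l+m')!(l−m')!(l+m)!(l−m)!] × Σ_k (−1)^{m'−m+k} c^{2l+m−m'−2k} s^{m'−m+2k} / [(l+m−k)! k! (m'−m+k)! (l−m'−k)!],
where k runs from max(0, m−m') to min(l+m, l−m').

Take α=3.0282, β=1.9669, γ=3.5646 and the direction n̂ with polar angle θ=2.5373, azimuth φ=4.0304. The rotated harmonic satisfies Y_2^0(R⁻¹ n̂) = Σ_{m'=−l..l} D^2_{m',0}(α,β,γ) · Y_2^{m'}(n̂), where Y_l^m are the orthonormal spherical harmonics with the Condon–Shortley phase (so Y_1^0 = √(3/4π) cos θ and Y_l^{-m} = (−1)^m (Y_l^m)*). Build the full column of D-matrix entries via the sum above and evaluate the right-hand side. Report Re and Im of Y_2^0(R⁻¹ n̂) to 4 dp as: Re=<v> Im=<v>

Re=0.0249 Im=0.0000

Need the full column D^2_{m',0} for m'=−2..2 at α=3.0282, β=1.9669, γ=3.5646.
cos(β/2)=0.554154, sin(β/2)=0.832414
d^2_{-2,0}: single k=2 term ⇒ +0.521213;  D = +0.507867-0.117193i
d^2_{-1,0}: k∈[1..2] ⇒ +0.346982 -0.782933 = -0.435951;  D = +0.433151-0.049328i
d^2_{0,0}: k∈[0..2] ⇒ +0.094302 -0.851138 +0.480129 = -0.276707;  D = -0.276707+0.000000i
d^2_{1,0}: k∈[0..1] ⇒ -0.346982 +0.782933 = +0.435951;  D = -0.433151-0.049328i
d^2_{2,0}: single k=0 term ⇒ +0.521213;  D = +0.507867+0.117193i
Y_2^{m'}(θ=2.5373,φ=4.0304) and Σ D·Y over m':
  (+0.5079-0.1172i)·(-0.0256-0.1220i)  (+0.4332-0.0493i)·(+0.2277-0.2804i)  (-0.2767+0.0000i)·(+0.3253+0.0000i)  (-0.4332-0.0493i)·(-0.2277-0.2804i)  (+0.5079+0.1172i)·(-0.0256+0.1220i)
Y_2^0(R⁻¹ n̂) = +0.024944+0.000000i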